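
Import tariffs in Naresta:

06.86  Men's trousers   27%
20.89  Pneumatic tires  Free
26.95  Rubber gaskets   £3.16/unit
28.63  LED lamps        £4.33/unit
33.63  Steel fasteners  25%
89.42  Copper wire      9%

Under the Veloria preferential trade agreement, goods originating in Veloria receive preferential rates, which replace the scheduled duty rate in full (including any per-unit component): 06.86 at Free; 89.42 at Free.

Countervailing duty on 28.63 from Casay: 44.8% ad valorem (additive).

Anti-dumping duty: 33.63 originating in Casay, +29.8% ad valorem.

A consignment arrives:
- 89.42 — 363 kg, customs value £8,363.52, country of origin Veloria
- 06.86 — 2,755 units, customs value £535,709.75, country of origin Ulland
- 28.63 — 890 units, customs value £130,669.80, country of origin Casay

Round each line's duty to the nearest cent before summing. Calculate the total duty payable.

Line 1 (89.42, Veloria, 363 kg, £8,363.52):
Base rate for 89.42 is 9%.
Origin Veloria qualifies under the Naresta–Veloria agreement and 89.42 is covered: preferential rate Free applies instead.
Duty = £8,363.52 × 0% = £0.00.
Line 2 (06.86, Ulland, 2,755 units, £535,709.75):
Base rate for 06.86 is 27%.
06.86 has an FTA preferential rate, but origin Ulland is not Veloria; base rate stands.
Duty = £535,709.75 × 27% = £144,641.63.
Line 3 (28.63, Casay, 890 units, £130,669.80):
Base rate for 28.63 is £4.33/unit.
Additional duty on 28.63 from Casay: +44.8% ad valorem. Applied ad valorem rate = 44.8%.
Duty = £130,669.80 × 44.8% + 890 × £4.33 = £62,393.77.
Total = £0.00 + £144,641.63 + £62,393.77 = £207,035.40.

£207,035.40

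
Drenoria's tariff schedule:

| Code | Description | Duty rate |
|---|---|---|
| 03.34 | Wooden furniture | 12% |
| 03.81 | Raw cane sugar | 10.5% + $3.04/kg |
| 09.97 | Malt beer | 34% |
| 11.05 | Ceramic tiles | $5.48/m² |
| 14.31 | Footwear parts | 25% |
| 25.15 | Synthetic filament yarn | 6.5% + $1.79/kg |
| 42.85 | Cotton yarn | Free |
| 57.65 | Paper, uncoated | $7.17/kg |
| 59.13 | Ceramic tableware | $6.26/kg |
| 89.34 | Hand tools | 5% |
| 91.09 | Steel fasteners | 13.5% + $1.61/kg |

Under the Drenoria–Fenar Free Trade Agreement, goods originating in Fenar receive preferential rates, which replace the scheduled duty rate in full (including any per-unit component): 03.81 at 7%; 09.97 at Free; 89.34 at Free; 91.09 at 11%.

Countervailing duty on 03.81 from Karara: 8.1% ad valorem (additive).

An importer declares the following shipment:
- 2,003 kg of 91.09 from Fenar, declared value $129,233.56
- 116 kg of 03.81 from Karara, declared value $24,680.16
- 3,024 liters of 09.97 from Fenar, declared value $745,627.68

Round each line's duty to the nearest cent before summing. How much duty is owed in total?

$19,158.84

Line 1 (91.09, Fenar, 2,003 kg, $129,233.56):
Base rate for 91.09 is 13.5% + $1.61/kg.
Origin Fenar qualifies under the Drenoria–Fenar agreement and 91.09 is covered: preferential rate 11% applies instead.
Duty = $129,233.56 × 11% = $14,215.69.
Line 2 (03.81, Karara, 116 kg, $24,680.16):
Base rate for 03.81 is 10.5% + $3.04/kg.
03.81 has an FTA preferential rate, but origin Karara is not Fenar; base rate stands.
Additional duty on 03.81 from Karara: +8.1%. Applied ad valorem rate: 10.5% + 8.1% = 18.6%.
Duty = $24,680.16 × 18.6% + 116 × $3.04 = $4,943.15.
Line 3 (09.97, Fenar, 3,024 liters, $745,627.68):
Base rate for 09.97 is 34%.
Origin Fenar qualifies under the Drenoria–Fenar agreement and 09.97 is covered: preferential rate Free applies instead.
Duty = $745,627.68 × 0% = $0.00.
Total = $14,215.69 + $4,943.15 + $0.00 = $19,158.84.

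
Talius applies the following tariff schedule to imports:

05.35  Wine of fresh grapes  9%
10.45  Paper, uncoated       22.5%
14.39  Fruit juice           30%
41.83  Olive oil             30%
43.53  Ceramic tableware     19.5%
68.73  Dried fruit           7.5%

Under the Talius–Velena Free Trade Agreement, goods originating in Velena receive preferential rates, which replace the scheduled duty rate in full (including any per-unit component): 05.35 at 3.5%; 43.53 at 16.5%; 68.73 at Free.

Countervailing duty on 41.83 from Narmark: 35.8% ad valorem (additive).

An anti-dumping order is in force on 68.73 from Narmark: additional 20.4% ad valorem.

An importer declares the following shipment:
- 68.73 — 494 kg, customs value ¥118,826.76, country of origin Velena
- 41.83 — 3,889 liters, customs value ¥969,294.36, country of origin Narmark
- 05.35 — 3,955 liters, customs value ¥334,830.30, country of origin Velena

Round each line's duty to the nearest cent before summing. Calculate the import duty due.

¥649,514.75

Line 1 (68.73, Velena, 494 kg, ¥118,826.76):
Base rate for 68.73 is 7.5%.
Origin Velena qualifies under the Talius–Velena agreement and 68.73 is covered: preferential rate Free applies instead.
The additional-duty order on 68.73 targets Narmark, not Velena; it does not apply.
Duty = ¥118,826.76 × 0% = ¥0.00.
Line 2 (41.83, Narmark, 3,889 liters, ¥969,294.36):
Base rate for 41.83 is 30%.
Additional duty on 41.83 from Narmark: +35.8%. Applied ad valorem rate: 30% + 35.8% = 65.8%.
Duty = ¥969,294.36 × 65.8% = ¥637,795.69.
Line 3 (05.35, Velena, 3,955 liters, ¥334,830.30):
Base rate for 05.35 is 9%.
Origin Velena qualifies under the Talius–Velena agreement and 05.35 is covered: preferential rate 3.5% applies instead.
Duty = ¥334,830.30 × 3.5% = ¥11,719.06.
Total = ¥0.00 + ¥637,795.69 + ¥11,719.06 = ¥649,514.75.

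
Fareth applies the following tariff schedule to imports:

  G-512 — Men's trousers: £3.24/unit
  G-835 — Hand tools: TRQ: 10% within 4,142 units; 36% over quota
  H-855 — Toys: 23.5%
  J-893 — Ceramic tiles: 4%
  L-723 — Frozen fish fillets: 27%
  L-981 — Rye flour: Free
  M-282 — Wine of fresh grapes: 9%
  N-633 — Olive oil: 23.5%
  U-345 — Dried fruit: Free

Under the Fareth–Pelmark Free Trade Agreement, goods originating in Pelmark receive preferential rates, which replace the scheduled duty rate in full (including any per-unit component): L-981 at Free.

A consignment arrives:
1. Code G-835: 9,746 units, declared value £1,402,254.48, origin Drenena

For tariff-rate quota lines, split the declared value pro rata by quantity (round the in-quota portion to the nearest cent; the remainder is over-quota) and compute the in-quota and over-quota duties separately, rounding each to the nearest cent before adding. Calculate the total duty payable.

£349,864.37

Line 1 (G-835, Drenena, 9,746 units, £1,402,254.48):
Code G-835 is under a tariff-rate quota (threshold 4,142 units). In-quota: 4,142 units at 10%; over-quota: 5,604 units at 36%.
Pro-rata value split: in-quota = £1,402,254.48 × 4,142/9,746 = £595,950.96; over-quota = £1,402,254.48 − £595,950.96 = £806,303.52.
In-quota duty = £595,950.96 × 10% = £59,595.10. Over-quota duty = £806,303.52 × 36% = £290,269.27.
Line duty = £59,595.10 + £290,269.27 = £349,864.37.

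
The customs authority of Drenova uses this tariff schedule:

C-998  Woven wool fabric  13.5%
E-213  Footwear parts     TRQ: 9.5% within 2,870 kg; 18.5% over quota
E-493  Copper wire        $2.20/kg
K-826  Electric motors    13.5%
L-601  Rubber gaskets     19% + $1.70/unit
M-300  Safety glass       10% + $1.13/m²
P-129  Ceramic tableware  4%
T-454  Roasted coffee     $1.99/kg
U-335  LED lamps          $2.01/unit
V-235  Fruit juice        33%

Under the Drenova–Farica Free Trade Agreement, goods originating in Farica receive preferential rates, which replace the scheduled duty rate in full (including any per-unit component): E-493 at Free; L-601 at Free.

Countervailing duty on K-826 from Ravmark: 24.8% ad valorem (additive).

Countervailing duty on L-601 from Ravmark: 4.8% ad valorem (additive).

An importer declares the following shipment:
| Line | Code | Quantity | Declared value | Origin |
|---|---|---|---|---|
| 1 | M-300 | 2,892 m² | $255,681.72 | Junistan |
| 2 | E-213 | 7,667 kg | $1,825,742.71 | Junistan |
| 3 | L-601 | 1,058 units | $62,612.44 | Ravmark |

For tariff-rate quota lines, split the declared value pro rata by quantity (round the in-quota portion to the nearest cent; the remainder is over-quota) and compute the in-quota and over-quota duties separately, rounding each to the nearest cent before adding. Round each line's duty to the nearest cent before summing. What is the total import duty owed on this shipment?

$321,789.91

Line 1 (M-300, Junistan, 2,892 m², $255,681.72):
Base rate for M-300 is 10% + $1.13/m².
Duty = $255,681.72 × 10% + 2,892 × $1.13 = $28,836.13.
Line 2 (E-213, Junistan, 7,667 kg, $1,825,742.71):
Code E-213 is under a tariff-rate quota (threshold 2,870 kg). In-quota: 2,870 kg at 9.5%; over-quota: 4,797 kg at 18.5%.
Pro-rata value split: in-quota = $1,825,742.71 × 2,870/7,667 = $683,433.10; over-quota = $1,825,742.71 − $683,433.10 = $1,142,309.61.
In-quota duty = $683,433.10 × 9.5% = $64,926.14. Over-quota duty = $1,142,309.61 × 18.5% = $211,327.28.
Line duty = $64,926.14 + $211,327.28 = $276,253.42.
Line 3 (L-601, Ravmark, 1,058 units, $62,612.44):
Base rate for L-601 is 19% + $1.70/unit.
L-601 has an FTA preferential rate, but origin Ravmark is not Farica; base rate stands.
Additional duty on L-601 from Ravmark: +4.8%. Applied ad valorem rate: 19% + 4.8% = 23.8%.
Duty = $62,612.44 × 23.8% + 1,058 × $1.70 = $16,700.36.
Total = $28,836.13 + $276,253.42 + $16,700.36 = $321,789.91.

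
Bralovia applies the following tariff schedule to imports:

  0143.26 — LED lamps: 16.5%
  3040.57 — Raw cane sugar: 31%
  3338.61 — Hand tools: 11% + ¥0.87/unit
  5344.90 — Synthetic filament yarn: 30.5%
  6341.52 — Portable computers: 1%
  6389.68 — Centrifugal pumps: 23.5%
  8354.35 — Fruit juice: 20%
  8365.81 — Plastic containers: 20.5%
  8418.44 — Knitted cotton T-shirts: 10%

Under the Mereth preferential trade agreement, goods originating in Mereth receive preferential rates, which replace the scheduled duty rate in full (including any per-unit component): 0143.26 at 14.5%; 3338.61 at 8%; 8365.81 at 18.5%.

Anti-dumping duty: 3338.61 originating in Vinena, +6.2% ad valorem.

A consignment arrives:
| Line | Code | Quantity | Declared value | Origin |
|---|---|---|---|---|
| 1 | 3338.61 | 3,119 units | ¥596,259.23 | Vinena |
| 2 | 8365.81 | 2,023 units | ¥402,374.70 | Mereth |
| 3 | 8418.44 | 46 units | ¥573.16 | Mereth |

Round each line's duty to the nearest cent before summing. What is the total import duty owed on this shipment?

¥179,766.76

Line 1 (3338.61, Vinena, 3,119 units, ¥596,259.23):
Base rate for 3338.61 is 11% + ¥0.87/unit.
3338.61 has an FTA preferential rate, but origin Vinena is not Mereth; base rate stands.
Additional duty on 3338.61 from Vinena: +6.2%. Applied ad valorem rate: 11% + 6.2% = 17.2%.
Duty = ¥596,259.23 × 17.2% + 3,119 × ¥0.87 = ¥105,270.12.
Line 2 (8365.81, Mereth, 2,023 units, ¥402,374.70):
Base rate for 8365.81 is 20.5%.
Origin Mereth qualifies under the Bralovia–Mereth agreement and 8365.81 is covered: preferential rate 18.5% applies instead.
Duty = ¥402,374.70 × 18.5% = ¥74,439.32.
Line 3 (8418.44, Mereth, 46 units, ¥573.16):
Base rate for 8418.44 is 10%.
Origin Mereth is the FTA partner but 8418.44 is not on the preference list; base rate stands.
Duty = ¥573.16 × 10% = ¥57.32.
Total = ¥105,270.12 + ¥74,439.32 + ¥57.32 = ¥179,766.76.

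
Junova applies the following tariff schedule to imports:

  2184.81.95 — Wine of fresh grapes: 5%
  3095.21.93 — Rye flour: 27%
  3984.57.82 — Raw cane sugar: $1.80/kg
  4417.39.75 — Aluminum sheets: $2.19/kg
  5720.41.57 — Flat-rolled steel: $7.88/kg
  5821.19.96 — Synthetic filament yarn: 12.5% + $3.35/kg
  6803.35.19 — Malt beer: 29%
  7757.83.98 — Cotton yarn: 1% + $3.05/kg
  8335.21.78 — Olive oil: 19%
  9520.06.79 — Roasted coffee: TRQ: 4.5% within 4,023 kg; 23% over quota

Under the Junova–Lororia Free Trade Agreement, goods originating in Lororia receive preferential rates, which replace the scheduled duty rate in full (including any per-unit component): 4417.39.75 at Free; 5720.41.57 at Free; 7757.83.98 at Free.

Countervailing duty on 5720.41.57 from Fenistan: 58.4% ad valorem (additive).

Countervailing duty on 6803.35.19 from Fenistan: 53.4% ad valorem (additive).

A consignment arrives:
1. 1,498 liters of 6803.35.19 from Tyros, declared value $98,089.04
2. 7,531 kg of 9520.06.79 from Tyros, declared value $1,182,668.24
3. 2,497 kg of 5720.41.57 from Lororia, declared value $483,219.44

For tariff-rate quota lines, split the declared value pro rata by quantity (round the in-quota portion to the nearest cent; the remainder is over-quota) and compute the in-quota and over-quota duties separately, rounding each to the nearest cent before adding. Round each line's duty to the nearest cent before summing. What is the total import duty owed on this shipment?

$183,581.71

Line 1 (6803.35.19, Tyros, 1,498 liters, $98,089.04):
Base rate for 6803.35.19 is 29%.
The additional-duty order on 6803.35.19 targets Fenistan, not Tyros; it does not apply.
Duty = $98,089.04 × 29% = $28,445.82.
Line 2 (9520.06.79, Tyros, 7,531 kg, $1,182,668.24):
Code 9520.06.79 is under a tariff-rate quota (threshold 4,023 kg). In-quota: 4,023 kg at 4.5%; over-quota: 3,508 kg at 23%.
Pro-rata value split: in-quota = $1,182,668.24 × 4,023/7,531 = $631,771.92; over-quota = $1,182,668.24 − $631,771.92 = $550,896.32.
In-quota duty = $631,771.92 × 4.5% = $28,429.74. Over-quota duty = $550,896.32 × 23% = $126,706.15.
Line duty = $28,429.74 + $126,706.15 = $155,135.89.
Line 3 (5720.41.57, Lororia, 2,497 kg, $483,219.44):
Base rate for 5720.41.57 is $7.88/kg.
Origin Lororia qualifies under the Junova–Lororia agreement and 5720.41.57 is covered: preferential rate Free applies instead.
The additional-duty order on 5720.41.57 targets Fenistan, not Lororia; it does not apply.
Duty = $483,219.44 × 0% = $0.00.
Total = $28,445.82 + $155,135.89 + $0.00 = $183,581.71.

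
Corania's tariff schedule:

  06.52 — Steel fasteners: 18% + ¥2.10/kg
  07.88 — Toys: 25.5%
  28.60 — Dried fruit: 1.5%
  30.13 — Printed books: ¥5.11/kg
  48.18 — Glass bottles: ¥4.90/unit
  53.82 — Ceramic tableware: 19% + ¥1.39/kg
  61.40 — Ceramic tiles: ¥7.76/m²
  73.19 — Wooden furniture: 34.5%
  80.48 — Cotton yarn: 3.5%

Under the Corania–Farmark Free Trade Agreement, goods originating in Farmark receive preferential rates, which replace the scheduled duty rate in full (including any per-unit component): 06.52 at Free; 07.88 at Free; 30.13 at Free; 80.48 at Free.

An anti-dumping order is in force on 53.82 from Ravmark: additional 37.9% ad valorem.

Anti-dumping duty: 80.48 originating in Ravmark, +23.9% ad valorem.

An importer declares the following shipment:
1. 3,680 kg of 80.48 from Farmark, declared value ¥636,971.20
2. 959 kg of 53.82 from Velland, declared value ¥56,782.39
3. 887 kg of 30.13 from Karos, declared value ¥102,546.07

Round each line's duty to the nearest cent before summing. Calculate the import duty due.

Line 1 (80.48, Farmark, 3,680 kg, ¥636,971.20):
Base rate for 80.48 is 3.5%.
Origin Farmark qualifies under the Corania–Farmark agreement and 80.48 is covered: preferential rate Free applies instead.
The additional-duty order on 80.48 targets Ravmark, not Farmark; it does not apply.
Duty = ¥636,971.20 × 0% = ¥0.00.
Line 2 (53.82, Velland, 959 kg, ¥56,782.39):
Base rate for 53.82 is 19% + ¥1.39/kg.
The additional-duty order on 53.82 targets Ravmark, not Velland; it does not apply.
Duty = ¥56,782.39 × 19% + 959 × ¥1.39 = ¥12,121.66.
Line 3 (30.13, Karos, 887 kg, ¥102,546.07):
Base rate for 30.13 is ¥5.11/kg.
30.13 has an FTA preferential rate, but origin Karos is not Farmark; base rate stands.
Duty = 887 × ¥5.11 = ¥4,532.57.
Total = ¥0.00 + ¥12,121.66 + ¥4,532.57 = ¥16,654.23.

¥16,654.23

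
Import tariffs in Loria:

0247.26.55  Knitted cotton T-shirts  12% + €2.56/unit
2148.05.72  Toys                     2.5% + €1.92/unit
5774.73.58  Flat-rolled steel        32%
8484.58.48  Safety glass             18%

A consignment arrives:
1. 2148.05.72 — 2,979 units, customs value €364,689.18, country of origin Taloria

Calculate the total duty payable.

€14,836.91

Line 1 (2148.05.72, Taloria, 2,979 units, €364,689.18):
Base rate for 2148.05.72 is 2.5% + €1.92/unit.
Duty = €364,689.18 × 2.5% + 2,979 × €1.92 = €14,836.91.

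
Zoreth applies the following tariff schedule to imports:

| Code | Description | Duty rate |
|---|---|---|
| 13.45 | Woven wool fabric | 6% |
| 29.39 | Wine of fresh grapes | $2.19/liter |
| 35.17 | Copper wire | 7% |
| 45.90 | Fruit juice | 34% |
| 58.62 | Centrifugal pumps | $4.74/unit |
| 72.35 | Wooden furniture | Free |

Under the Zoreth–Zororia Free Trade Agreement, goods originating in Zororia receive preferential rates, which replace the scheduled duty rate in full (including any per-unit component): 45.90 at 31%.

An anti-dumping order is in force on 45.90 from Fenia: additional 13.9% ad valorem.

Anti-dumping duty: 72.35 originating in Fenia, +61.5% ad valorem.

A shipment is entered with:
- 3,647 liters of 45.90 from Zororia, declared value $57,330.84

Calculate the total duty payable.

Line 1 (45.90, Zororia, 3,647 liters, $57,330.84):
Base rate for 45.90 is 34%.
Origin Zororia qualifies under the Zoreth–Zororia agreement and 45.90 is covered: preferential rate 31% applies instead.
The additional-duty order on 45.90 targets Fenia, not Zororia; it does not apply.
Duty = $57,330.84 × 31% = $17,772.56.

$17,772.56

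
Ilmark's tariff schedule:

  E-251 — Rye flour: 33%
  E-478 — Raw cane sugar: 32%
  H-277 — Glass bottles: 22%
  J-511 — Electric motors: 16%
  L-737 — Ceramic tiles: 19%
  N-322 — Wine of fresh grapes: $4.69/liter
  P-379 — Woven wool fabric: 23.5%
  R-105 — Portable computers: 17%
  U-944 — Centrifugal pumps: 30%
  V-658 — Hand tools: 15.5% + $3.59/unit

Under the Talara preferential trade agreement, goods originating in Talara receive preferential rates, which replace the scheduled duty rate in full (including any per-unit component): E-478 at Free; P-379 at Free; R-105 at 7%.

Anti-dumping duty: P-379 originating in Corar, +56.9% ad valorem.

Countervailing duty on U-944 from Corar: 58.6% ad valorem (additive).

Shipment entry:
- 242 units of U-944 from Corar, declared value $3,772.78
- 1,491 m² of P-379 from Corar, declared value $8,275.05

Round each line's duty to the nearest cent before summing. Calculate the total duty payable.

$9,995.82

Line 1 (U-944, Corar, 242 units, $3,772.78):
Base rate for U-944 is 30%.
Additional duty on U-944 from Corar: +58.6%. Applied ad valorem rate: 30% + 58.6% = 88.6%.
Duty = $3,772.78 × 88.6% = $3,342.68.
Line 2 (P-379, Corar, 1,491 m², $8,275.05):
Base rate for P-379 is 23.5%.
P-379 has an FTA preferential rate, but origin Corar is not Talara; base rate stands.
Additional duty on P-379 from Corar: +56.9%. Applied ad valorem rate: 23.5% + 56.9% = 80.4%.
Duty = $8,275.05 × 80.4% = $6,653.14.
Total = $3,342.68 + $6,653.14 = $9,995.82.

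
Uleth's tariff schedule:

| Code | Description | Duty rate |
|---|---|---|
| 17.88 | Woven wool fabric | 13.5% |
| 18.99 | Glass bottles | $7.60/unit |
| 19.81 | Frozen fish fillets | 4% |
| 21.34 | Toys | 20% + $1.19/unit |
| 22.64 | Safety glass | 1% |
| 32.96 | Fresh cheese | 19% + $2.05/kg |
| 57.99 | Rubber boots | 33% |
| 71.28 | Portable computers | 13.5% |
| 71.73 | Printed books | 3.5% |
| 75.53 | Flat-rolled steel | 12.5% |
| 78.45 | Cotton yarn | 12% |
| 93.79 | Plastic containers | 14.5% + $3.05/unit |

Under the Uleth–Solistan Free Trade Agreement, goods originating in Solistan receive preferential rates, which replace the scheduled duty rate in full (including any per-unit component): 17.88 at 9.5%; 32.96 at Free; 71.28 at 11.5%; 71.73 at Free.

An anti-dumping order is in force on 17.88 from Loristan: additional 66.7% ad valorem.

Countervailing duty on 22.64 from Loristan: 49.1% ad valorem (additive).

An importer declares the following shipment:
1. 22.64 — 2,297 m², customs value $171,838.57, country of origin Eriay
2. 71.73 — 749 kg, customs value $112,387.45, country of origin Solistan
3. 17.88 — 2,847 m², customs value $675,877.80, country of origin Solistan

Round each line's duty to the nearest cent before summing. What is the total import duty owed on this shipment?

$65,926.78

Line 1 (22.64, Eriay, 2,297 m², $171,838.57):
Base rate for 22.64 is 1%.
The additional-duty order on 22.64 targets Loristan, not Eriay; it does not apply.
Duty = $171,838.57 × 1% = $1,718.39.
Line 2 (71.73, Solistan, 749 kg, $112,387.45):
Base rate for 71.73 is 3.5%.
Origin Solistan qualifies under the Uleth–Solistan agreement and 71.73 is covered: preferential rate Free applies instead.
Duty = $112,387.45 × 0% = $0.00.
Line 3 (17.88, Solistan, 2,847 m², $675,877.80):
Base rate for 17.88 is 13.5%.
Origin Solistan qualifies under the Uleth–Solistan agreement and 17.88 is covered: preferential rate 9.5% applies instead.
The additional-duty order on 17.88 targets Loristan, not Solistan; it does not apply.
Duty = $675,877.80 × 9.5% = $64,208.39.
Total = $1,718.39 + $0.00 + $64,208.39 = $65,926.78.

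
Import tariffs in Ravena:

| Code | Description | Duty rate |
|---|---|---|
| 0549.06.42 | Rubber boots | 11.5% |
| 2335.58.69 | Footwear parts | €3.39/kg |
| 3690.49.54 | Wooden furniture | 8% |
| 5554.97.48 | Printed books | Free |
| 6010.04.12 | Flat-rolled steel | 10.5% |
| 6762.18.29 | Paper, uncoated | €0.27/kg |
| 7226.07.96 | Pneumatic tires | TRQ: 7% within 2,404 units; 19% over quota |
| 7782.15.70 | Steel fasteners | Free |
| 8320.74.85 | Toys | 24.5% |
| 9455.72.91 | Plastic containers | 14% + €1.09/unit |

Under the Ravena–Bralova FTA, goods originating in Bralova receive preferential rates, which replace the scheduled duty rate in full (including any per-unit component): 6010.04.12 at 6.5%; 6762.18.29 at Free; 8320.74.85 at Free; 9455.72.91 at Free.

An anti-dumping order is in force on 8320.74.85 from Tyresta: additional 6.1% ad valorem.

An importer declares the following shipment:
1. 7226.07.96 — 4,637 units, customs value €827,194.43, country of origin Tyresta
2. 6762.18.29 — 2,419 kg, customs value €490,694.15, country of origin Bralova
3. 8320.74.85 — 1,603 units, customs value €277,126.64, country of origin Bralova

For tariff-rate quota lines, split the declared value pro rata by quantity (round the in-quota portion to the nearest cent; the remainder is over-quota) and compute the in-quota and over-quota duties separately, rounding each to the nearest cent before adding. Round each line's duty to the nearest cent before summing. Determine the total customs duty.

Line 1 (7226.07.96, Tyresta, 4,637 units, €827,194.43):
Code 7226.07.96 is under a tariff-rate quota (threshold 2,404 units). In-quota: 2,404 units at 7%; over-quota: 2,233 units at 19%.
Pro-rata value split: in-quota = €827,194.43 × 2,404/4,637 = €428,849.56; over-quota = €827,194.43 − €428,849.56 = €398,344.87.
In-quota duty = €428,849.56 × 7% = €30,019.47. Over-quota duty = €398,344.87 × 19% = €75,685.53.
Line duty = €30,019.47 + €75,685.53 = €105,705.00.
Line 2 (6762.18.29, Bralova, 2,419 kg, €490,694.15):
Base rate for 6762.18.29 is €0.27/kg.
Origin Bralova qualifies under the Ravena–Bralova agreement and 6762.18.29 is covered: preferential rate Free applies instead.
Duty = €490,694.15 × 0% = €0.00.
Line 3 (8320.74.85, Bralova, 1,603 units, €277,126.64):
Base rate for 8320.74.85 is 24.5%.
Origin Bralova qualifies under the Ravena–Bralova agreement and 8320.74.85 is covered: preferential rate Free applies instead.
The additional-duty order on 8320.74.85 targets Tyresta, not Bralova; it does not apply.
Duty = €277,126.64 × 0% = €0.00.
Total = €105,705.00 + €0.00 + €0.00 = €105,705.00.

€105,705.00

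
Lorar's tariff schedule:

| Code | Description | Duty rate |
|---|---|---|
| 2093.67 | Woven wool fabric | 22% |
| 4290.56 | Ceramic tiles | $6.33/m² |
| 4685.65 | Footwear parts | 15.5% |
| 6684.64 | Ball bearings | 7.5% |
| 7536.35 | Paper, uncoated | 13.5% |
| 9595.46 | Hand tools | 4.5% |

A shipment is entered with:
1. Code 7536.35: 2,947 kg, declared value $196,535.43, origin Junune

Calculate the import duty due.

$26,532.28

Line 1 (7536.35, Junune, 2,947 kg, $196,535.43):
Base rate for 7536.35 is 13.5%.
Duty = $196,535.43 × 13.5% = $26,532.28.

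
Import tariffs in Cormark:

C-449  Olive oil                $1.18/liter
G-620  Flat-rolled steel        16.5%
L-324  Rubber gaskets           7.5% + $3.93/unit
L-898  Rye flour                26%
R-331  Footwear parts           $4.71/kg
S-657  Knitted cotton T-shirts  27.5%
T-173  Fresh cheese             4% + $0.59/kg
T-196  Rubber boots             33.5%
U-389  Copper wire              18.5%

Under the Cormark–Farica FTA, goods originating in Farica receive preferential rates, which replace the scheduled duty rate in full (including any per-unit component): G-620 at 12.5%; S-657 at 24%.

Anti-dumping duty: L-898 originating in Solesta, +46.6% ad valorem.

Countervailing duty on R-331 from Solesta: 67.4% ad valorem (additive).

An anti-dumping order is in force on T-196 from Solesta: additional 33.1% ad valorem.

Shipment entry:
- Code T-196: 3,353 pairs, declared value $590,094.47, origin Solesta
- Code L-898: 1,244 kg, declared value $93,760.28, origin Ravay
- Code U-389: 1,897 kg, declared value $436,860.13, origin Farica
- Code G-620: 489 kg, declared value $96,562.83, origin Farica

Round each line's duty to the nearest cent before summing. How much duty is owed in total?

$510,270.06

Line 1 (T-196, Solesta, 3,353 pairs, $590,094.47):
Base rate for T-196 is 33.5%.
Additional duty on T-196 from Solesta: +33.1%. Applied ad valorem rate: 33.5% + 33.1% = 66.6%.
Duty = $590,094.47 × 66.6% = $393,002.92.
Line 2 (L-898, Ravay, 1,244 kg, $93,760.28):
Base rate for L-898 is 26%.
The additional-duty order on L-898 targets Solesta, not Ravay; it does not apply.
Duty = $93,760.28 × 26% = $24,377.67.
Line 3 (U-389, Farica, 1,897 kg, $436,860.13):
Base rate for U-389 is 18.5%.
Origin Farica is the FTA partner but U-389 is not on the preference list; base rate stands.
Duty = $436,860.13 × 18.5% = $80,819.12.
Line 4 (G-620, Farica, 489 kg, $96,562.83):
Base rate for G-620 is 16.5%.
Origin Farica qualifies under the Cormark–Farica agreement and G-620 is covered: preferential rate 12.5% applies instead.
Duty = $96,562.83 × 12.5% = $12,070.35.
Total = $393,002.92 + $24,377.67 + $80,819.12 + $12,070.35 = $510,270.06.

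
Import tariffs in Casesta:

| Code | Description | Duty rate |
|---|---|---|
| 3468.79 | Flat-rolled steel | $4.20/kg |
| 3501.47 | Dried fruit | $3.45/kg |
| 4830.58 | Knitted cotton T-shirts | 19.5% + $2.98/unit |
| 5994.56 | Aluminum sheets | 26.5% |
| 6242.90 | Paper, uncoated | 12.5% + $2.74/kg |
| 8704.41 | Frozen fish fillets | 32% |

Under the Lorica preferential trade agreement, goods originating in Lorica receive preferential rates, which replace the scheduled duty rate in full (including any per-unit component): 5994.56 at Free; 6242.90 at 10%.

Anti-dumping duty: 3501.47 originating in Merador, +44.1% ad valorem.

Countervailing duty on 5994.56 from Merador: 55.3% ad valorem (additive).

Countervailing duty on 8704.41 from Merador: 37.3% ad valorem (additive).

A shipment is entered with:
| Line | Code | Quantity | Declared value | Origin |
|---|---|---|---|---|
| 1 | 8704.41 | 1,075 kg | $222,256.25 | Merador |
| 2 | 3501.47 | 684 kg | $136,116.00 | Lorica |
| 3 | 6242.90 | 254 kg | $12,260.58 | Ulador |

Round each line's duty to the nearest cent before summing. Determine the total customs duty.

Line 1 (8704.41, Merador, 1,075 kg, $222,256.25):
Base rate for 8704.41 is 32%.
Additional duty on 8704.41 from Merador: +37.3%. Applied ad valorem rate: 32% + 37.3% = 69.3%.
Duty = $222,256.25 × 69.3% = $154,023.58.
Line 2 (3501.47, Lorica, 684 kg, $136,116.00):
Base rate for 3501.47 is $3.45/kg.
Origin Lorica is the FTA partner but 3501.47 is not on the preference list; base rate stands.
The additional-duty order on 3501.47 targets Merador, not Lorica; it does not apply.
Duty = 684 × $3.45 = $2,359.80.
Line 3 (6242.90, Ulador, 254 kg, $12,260.58):
Base rate for 6242.90 is 12.5% + $2.74/kg.
6242.90 has an FTA preferential rate, but origin Ulador is not Lorica; base rate stands.
Duty = $12,260.58 × 12.5% + 254 × $2.74 = $2,228.53.
Total = $154,023.58 + $2,359.80 + $2,228.53 = $158,611.91.

$158,611.91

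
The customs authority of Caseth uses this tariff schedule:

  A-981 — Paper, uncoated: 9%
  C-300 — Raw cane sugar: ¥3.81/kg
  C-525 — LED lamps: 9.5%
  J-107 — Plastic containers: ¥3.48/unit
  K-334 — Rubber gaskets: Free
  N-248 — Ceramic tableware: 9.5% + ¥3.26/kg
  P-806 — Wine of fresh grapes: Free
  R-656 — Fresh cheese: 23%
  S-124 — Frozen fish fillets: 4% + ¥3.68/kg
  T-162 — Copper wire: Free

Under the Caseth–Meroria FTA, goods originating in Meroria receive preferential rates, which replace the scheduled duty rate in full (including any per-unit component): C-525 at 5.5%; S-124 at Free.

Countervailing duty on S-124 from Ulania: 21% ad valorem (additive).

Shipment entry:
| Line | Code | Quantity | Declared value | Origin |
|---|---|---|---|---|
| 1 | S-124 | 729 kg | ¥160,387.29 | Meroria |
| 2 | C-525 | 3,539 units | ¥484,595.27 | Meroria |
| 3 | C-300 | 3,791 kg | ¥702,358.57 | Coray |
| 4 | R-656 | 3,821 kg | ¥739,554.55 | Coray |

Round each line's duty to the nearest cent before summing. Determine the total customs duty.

¥211,194.00

Line 1 (S-124, Meroria, 729 kg, ¥160,387.29):
Base rate for S-124 is 4% + ¥3.68/kg.
Origin Meroria qualifies under the Caseth–Meroria agreement and S-124 is covered: preferential rate Free applies instead.
The additional-duty order on S-124 targets Ulania, not Meroria; it does not apply.
Duty = ¥160,387.29 × 0% = ¥0.00.
Line 2 (C-525, Meroria, 3,539 units, ¥484,595.27):
Base rate for C-525 is 9.5%.
Origin Meroria qualifies under the Caseth–Meroria agreement and C-525 is covered: preferential rate 5.5% applies instead.
Duty = ¥484,595.27 × 5.5% = ¥26,652.74.
Line 3 (C-300, Coray, 3,791 kg, ¥702,358.57):
Base rate for C-300 is ¥3.81/kg.
Duty = 3,791 × ¥3.81 = ¥14,443.71.
Line 4 (R-656, Coray, 3,821 kg, ¥739,554.55):
Base rate for R-656 is 23%.
Duty = ¥739,554.55 × 23% = ¥170,097.55.
Total = ¥0.00 + ¥26,652.74 + ¥14,443.71 + ¥170,097.55 = ¥211,194.00.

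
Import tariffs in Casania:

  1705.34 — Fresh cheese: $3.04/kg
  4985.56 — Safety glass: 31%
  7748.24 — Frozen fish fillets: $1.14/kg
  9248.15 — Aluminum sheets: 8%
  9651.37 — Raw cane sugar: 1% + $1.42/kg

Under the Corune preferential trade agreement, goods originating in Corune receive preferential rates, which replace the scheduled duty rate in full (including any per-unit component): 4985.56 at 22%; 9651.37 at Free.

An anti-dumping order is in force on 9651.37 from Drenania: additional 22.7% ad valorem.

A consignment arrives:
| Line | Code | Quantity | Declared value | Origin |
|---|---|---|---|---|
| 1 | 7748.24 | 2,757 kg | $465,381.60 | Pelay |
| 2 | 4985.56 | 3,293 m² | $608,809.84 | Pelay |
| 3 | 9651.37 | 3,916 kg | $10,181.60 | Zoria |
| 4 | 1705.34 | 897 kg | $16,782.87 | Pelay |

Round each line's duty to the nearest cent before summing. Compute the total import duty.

$200,263.45

Line 1 (7748.24, Pelay, 2,757 kg, $465,381.60):
Base rate for 7748.24 is $1.14/kg.
Duty = 2,757 × $1.14 = $3,142.98.
Line 2 (4985.56, Pelay, 3,293 m², $608,809.84):
Base rate for 4985.56 is 31%.
4985.56 has an FTA preferential rate, but origin Pelay is not Corune; base rate stands.
Duty = $608,809.84 × 31% = $188,731.05.
Line 3 (9651.37, Zoria, 3,916 kg, $10,181.60):
Base rate for 9651.37 is 1% + $1.42/kg.
9651.37 has an FTA preferential rate, but origin Zoria is not Corune; base rate stands.
The additional-duty order on 9651.37 targets Drenania, not Zoria; it does not apply.
Duty = $10,181.60 × 1% + 3,916 × $1.42 = $5,662.54.
Line 4 (1705.34, Pelay, 897 kg, $16,782.87):
Base rate for 1705.34 is $3.04/kg.
Duty = 897 × $3.04 = $2,726.88.
Total = $3,142.98 + $188,731.05 + $5,662.54 + $2,726.88 = $200,263.45.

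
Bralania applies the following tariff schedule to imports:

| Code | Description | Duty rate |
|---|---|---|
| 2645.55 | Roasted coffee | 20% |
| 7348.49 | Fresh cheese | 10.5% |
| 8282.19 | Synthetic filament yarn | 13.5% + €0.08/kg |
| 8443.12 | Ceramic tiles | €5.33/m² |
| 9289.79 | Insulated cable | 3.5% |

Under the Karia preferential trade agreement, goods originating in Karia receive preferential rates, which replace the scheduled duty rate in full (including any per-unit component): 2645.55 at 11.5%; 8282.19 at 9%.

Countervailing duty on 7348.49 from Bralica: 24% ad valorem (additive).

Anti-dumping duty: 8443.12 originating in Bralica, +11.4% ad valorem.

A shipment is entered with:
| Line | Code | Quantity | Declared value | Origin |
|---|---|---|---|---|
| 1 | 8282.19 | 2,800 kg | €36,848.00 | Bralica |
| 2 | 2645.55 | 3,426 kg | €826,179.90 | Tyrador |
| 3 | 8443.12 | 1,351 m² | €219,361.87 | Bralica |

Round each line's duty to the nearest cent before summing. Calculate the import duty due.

€202,642.54

Line 1 (8282.19, Bralica, 2,800 kg, €36,848.00):
Base rate for 8282.19 is 13.5% + €0.08/kg.
8282.19 has an FTA preferential rate, but origin Bralica is not Karia; base rate stands.
Duty = €36,848.00 × 13.5% + 2,800 × €0.08 = €5,198.48.
Line 2 (2645.55, Tyrador, 3,426 kg, €826,179.90):
Base rate for 2645.55 is 20%.
2645.55 has an FTA preferential rate, but origin Tyrador is not Karia; base rate stands.
Duty = €826,179.90 × 20% = €165,235.98.
Line 3 (8443.12, Bralica, 1,351 m², €219,361.87):
Base rate for 8443.12 is €5.33/m².
Additional duty on 8443.12 from Bralica: +11.4% ad valorem. Applied ad valorem rate = 11.4%.
Duty = €219,361.87 × 11.4% + 1,351 × €5.33 = €32,208.08.
Total = €5,198.48 + €165,235.98 + €32,208.08 = €202,642.54.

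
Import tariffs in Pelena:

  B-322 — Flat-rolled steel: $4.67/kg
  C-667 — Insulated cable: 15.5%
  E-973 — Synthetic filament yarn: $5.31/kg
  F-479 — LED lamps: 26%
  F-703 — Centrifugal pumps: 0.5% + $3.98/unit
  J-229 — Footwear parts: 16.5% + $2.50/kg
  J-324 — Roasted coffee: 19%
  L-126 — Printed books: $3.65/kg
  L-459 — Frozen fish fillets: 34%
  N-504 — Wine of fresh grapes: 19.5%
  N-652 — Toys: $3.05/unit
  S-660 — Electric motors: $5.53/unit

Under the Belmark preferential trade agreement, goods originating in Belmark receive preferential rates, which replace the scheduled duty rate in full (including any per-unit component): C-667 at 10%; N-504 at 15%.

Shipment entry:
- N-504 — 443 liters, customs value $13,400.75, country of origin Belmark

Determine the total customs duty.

Line 1 (N-504, Belmark, 443 liters, $13,400.75):
Base rate for N-504 is 19.5%.
Origin Belmark qualifies under the Pelena–Belmark agreement and N-504 is covered: preferential rate 15% applies instead.
Duty = $13,400.75 × 15% = $2,010.11.

$2,010.11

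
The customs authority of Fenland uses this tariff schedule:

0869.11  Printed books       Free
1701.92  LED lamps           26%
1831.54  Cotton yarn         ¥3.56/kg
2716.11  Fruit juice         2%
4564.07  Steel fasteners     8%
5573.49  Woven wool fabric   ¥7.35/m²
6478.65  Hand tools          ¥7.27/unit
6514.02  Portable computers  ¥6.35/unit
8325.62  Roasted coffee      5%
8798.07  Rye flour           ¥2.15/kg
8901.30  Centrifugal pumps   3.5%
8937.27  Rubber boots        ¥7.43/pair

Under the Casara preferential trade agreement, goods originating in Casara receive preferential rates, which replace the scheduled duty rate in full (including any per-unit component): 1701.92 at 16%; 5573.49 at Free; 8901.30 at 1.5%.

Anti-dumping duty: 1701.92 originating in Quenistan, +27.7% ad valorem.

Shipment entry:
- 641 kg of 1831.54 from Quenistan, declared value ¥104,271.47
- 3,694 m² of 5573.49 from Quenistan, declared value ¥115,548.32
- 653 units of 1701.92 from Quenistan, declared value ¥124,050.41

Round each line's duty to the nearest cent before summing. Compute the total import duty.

¥96,047.93

Line 1 (1831.54, Quenistan, 641 kg, ¥104,271.47):
Base rate for 1831.54 is ¥3.56/kg.
Duty = 641 × ¥3.56 = ¥2,281.96.
Line 2 (5573.49, Quenistan, 3,694 m², ¥115,548.32):
Base rate for 5573.49 is ¥7.35/m².
5573.49 has an FTA preferential rate, but origin Quenistan is not Casara; base rate stands.
Duty = 3,694 × ¥7.35 = ¥27,150.90.
Line 3 (1701.92, Quenistan, 653 units, ¥124,050.41):
Base rate for 1701.92 is 26%.
1701.92 has an FTA preferential rate, but origin Quenistan is not Casara; base rate stands.
Additional duty on 1701.92 from Quenistan: +27.7%. Applied ad valorem rate: 26% + 27.7% = 53.7%.
Duty = ¥124,050.41 × 53.7% = ¥66,615.07.
Total = ¥2,281.96 + ¥27,150.90 + ¥66,615.07 = ¥96,047.93.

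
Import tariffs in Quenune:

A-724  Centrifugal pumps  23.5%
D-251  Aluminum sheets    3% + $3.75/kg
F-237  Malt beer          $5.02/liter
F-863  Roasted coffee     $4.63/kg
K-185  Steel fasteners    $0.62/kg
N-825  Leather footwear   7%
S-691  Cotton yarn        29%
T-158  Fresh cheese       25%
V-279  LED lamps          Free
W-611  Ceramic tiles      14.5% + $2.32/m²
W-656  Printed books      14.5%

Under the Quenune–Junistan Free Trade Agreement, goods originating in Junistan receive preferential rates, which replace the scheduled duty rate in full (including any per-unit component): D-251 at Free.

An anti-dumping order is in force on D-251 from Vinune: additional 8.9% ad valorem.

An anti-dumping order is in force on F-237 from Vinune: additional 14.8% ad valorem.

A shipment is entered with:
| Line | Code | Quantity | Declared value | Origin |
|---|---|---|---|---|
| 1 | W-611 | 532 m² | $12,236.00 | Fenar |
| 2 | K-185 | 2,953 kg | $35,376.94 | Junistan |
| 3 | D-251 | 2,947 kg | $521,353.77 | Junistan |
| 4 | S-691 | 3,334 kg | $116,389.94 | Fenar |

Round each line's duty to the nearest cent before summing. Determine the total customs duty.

$38,592.40

Line 1 (W-611, Fenar, 532 m², $12,236.00):
Base rate for W-611 is 14.5% + $2.32/m².
Duty = $12,236.00 × 14.5% + 532 × $2.32 = $3,008.46.
Line 2 (K-185, Junistan, 2,953 kg, $35,376.94):
Base rate for K-185 is $0.62/kg.
Origin Junistan is the FTA partner but K-185 is not on the preference list; base rate stands.
Duty = 2,953 × $0.62 = $1,830.86.
Line 3 (D-251, Junistan, 2,947 kg, $521,353.77):
Base rate for D-251 is 3% + $3.75/kg.
Origin Junistan qualifies under the Quenune–Junistan agreement and D-251 is covered: preferential rate Free applies instead.
The additional-duty order on D-251 targets Vinune, not Junistan; it does not apply.
Duty = $521,353.77 × 0% = $0.00.
Line 4 (S-691, Fenar, 3,334 kg, $116,389.94):
Base rate for S-691 is 29%.
Duty = $116,389.94 × 29% = $33,753.08.
Total = $3,008.46 + $1,830.86 + $0.00 + $33,753.08 = $38,592.40.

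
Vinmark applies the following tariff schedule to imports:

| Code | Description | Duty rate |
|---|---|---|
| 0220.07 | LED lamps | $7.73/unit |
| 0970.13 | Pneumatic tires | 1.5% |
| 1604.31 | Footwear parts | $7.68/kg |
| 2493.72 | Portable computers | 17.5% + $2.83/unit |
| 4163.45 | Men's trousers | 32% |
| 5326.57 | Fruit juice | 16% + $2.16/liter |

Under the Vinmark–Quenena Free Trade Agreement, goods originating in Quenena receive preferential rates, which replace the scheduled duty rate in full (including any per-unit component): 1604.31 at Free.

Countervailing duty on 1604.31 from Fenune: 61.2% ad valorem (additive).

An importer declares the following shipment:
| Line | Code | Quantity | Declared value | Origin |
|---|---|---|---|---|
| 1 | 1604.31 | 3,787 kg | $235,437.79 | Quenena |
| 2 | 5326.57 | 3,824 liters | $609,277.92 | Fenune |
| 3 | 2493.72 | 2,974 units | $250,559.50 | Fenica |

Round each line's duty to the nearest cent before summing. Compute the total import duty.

$158,008.64

Line 1 (1604.31, Quenena, 3,787 kg, $235,437.79):
Base rate for 1604.31 is $7.68/kg.
Origin Quenena qualifies under the Vinmark–Quenena agreement and 1604.31 is covered: preferential rate Free applies instead.
The additional-duty order on 1604.31 targets Fenune, not Quenena; it does not apply.
Duty = $235,437.79 × 0% = $0.00.
Line 2 (5326.57, Fenune, 3,824 liters, $609,277.92):
Base rate for 5326.57 is 16% + $2.16/liter.
Duty = $609,277.92 × 16% + 3,824 × $2.16 = $105,744.31.
Line 3 (2493.72, Fenica, 2,974 units, $250,559.50):
Base rate for 2493.72 is 17.5% + $2.83/unit.
Duty = $250,559.50 × 17.5% + 2,974 × $2.83 = $52,264.33.
Total = $0.00 + $105,744.31 + $52,264.33 = $158,008.64.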